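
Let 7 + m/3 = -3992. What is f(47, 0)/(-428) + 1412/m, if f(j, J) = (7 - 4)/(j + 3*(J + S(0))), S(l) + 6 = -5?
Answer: -8496695/71886024 ≈ -0.11820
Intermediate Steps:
m = -11997 (m = -21 + 3*(-3992) = -21 - 11976 = -11997)
S(l) = -11 (S(l) = -6 - 5 = -11)
f(j, J) = 3/(-33 + j + 3*J) (f(j, J) = (7 - 4)/(j + 3*(J - 11)) = 3/(j + 3*(-11 + J)) = 3/(j + (-33 + 3*J)) = 3/(-33 + j + 3*J))
f(47, 0)/(-428) + 1412/m = (3/(-33 + 47 + 3*0))/(-428) + 1412/(-11997) = (3/(-33 + 47 + 0))*(-1/428) + 1412*(-1/11997) = (3/14)*(-1/428) - 1412/11997 = -3/5992 - 1412/11997 = -8496695/71886024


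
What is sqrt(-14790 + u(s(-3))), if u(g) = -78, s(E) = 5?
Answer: 6*I*sqrt(413) ≈ 121.93*I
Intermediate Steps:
sqrt(-14790 + u(s(-3))) = sqrt(-14790 - 78) = sqrt(-14868) = 6*I*sqrt(413)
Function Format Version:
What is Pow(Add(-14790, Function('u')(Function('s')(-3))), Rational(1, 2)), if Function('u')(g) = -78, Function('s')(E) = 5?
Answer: Mul(6, I, Pow(413, Rational(1, 2))) ≈ Mul(121.93, I)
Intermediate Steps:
Pow(Add(-14790, Function('u')(Function('s')(-3))), Rational(1, 2)) = Pow(Add(-14790, -78), Rational(1, 2)) = Pow(-14868, Rational(1, 2)) = Mul(6, I, Pow(413, Rational(1, 2)))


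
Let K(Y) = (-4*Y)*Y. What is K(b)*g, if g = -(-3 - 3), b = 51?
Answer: -62424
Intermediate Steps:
K(Y) = -4*Y²
g = 6 (g = -1*(-6) = 6)
K(b)*g = -4*51²*6 = -4*2601*6 = -10404*6 = -62424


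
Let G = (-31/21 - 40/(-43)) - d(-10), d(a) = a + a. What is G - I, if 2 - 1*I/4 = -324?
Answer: -1159945/903 ≈ -1284.5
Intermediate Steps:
d(a) = 2*a
I = 1304 (I = 8 - 4*(-324) = 8 + 1296 = 1304)
G = 17567/903 (G = (-31/21 - 40/(-43)) - 2*(-10) = (-31*1/21 - 40*(-1/43)) - 1*(-20) = (-31/21 + 40/43) + 20 = -493/903 + 20 = 17567/903 ≈ 19.454)
G - I = 17567/903 - 1*1304 = 17567/903 - 1304 = -1159945/903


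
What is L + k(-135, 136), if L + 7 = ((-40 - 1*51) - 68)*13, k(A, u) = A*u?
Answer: -20434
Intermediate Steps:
L = -2074 (L = -7 + ((-40 - 1*51) - 68)*13 = -7 + ((-40 - 51) - 68)*13 = -7 + (-91 - 68)*13 = -7 - 159*13 = -7 - 2067 = -2074)
L + k(-135, 136) = -2074 - 135*136 = -2074 - 18360 = -20434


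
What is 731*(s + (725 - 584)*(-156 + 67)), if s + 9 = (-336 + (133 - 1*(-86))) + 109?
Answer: -9185746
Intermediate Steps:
s = -17 (s = -9 + ((-336 + (133 - 1*(-86))) + 109) = -9 + ((-336 + (133 + 86)) + 109) = -9 + ((-336 + 219) + 109) = -9 + (-117 + 109) = -9 - 8 = -17)
731*(s + (725 - 584)*(-156 + 67)) = 731*(-17 + (725 - 584)*(-156 + 67)) = 731*(-17 + 141*(-89)) = 731*(-17 - 12549) = 731*(-12566) = -9185746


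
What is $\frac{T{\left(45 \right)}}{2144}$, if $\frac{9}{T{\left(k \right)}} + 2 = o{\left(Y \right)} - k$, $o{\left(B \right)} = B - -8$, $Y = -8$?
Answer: $- \frac{9}{100768} \approx -8.9314 \cdot 10^{-5}$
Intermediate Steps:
$o{\left(B \right)} = 8 + B$ ($o{\left(B \right)} = B + 8 = 8 + B$)
$T{\left(k \right)} = \frac{9}{-2 - k}$ ($T{\left(k \right)} = \frac{9}{-2 + \left(\left(8 - 8\right) - k\right)} = \frac{9}{-2 + \left(0 - k\right)} = \frac{9}{-2 - k}$)
$\frac{T{\left(45 \right)}}{2144} = \frac{\left(-9\right) \frac{1}{2 + 45}}{2144} = - \frac{9}{47} \cdot \frac{1}{2144} = \left(-9\right) \frac{1}{47} \cdot \frac{1}{2144} = \left(- \frac{9}{47}\right) \frac{1}{2144} = - \frac{9}{100768}$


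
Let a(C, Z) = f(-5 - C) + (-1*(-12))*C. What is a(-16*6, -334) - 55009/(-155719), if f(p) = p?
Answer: -165162850/155719 ≈ -1060.6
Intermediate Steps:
a(C, Z) = -5 + 11*C (a(C, Z) = (-5 - C) + (-1*(-12))*C = (-5 - C) + 12*C = -5 + 11*C)
a(-16*6, -334) - 55009/(-155719) = (-5 + 11*(-16*6)) - 55009/(-155719) = (-5 + 11*(-96)) - 55009*(-1/155719) = (-5 - 1056) + 55009/155719 = -1061 + 55009/155719 = -165162850/155719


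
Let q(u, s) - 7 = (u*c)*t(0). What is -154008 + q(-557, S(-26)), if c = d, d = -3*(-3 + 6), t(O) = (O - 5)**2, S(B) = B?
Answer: -28676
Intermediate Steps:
t(O) = (-5 + O)**2
d = -9 (d = -3*3 = -9)
c = -9
q(u, s) = 7 - 225*u (q(u, s) = 7 + (u*(-9))*(-5 + 0)**2 = 7 - 9*u*(-5)**2 = 7 - 9*u*25 = 7 - 225*u)
-154008 + q(-557, S(-26)) = -154008 + (7 - 225*(-557)) = -154008 + (7 + 125325) = -154008 + 125332 = -28676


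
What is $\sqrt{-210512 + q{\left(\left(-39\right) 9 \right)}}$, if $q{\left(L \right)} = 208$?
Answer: $8 i \sqrt{3286} \approx 458.59 i$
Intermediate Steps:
$\sqrt{-210512 + q{\left(\left(-39\right) 9 \right)}} = \sqrt{-210512 + 208} = \sqrt{-210304} = 8 i \sqrt{3286}$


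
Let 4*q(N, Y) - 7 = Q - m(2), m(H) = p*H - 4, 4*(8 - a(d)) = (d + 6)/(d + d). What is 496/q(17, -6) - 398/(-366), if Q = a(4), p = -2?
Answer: 1960463/22143 ≈ 88.536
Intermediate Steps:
a(d) = 8 - (6 + d)/(8*d) (a(d) = 8 - (d + 6)/(4*(d + d)) = 8 - (6 + d)/(4*(2*d)) = 8 - (6 + d)*1/(2*d)/4 = 8 - (6 + d)/(8*d))
m(H) = -4 - 2*H (m(H) = -2*H - 4 = -4 - 2*H)
Q = 123/16 (Q = (3/8)*(-2 + 21*4)/4 = (3/8)*(¼)*(-2 + 84) = (3/8)*(¼)*82 = 123/16 ≈ 7.6875)
q(N, Y) = 363/64 (q(N, Y) = 7/4 + (123/16 - (-4 - 2*2))/4 = 7/4 + (123/16 - (-4 - 4))/4 = 7/4 + (123/16 - 1*(-8))/4 = 7/4 + (123/16 + 8)/4 = 7/4 + (¼)*(251/16) = 7/4 + 251/64 = 363/64)
496/q(17, -6) - 398/(-366) = 496/(363/64) - 398/(-366) = 496*(64/363) - 398*(-1/366) = 31744/363 + 199/183 = 1960463/22143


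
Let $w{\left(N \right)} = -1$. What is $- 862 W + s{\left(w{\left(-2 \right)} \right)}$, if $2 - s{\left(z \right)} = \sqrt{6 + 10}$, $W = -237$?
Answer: $204292$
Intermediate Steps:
$s{\left(z \right)} = -2$ ($s{\left(z \right)} = 2 - \sqrt{6 + 10} = 2 - \sqrt{16} = 2 - 4 = -2$)
$- 862 W + s{\left(w{\left(-2 \right)} \right)} = \left(-862\right) \left(-237\right) - 2 = 204294 - 2 = 204292$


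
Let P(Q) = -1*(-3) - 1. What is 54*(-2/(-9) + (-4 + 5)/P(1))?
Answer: 39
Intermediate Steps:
P(Q) = 2 (P(Q) = 3 - 1 = 2)
54*(-2/(-9) + (-4 + 5)/P(1)) = 54*(-2/(-9) + (-4 + 5)/2) = 54*(-2*(-⅑) + 1*(½)) = 54*(2/9 + ½) = 54*(13/18) = 39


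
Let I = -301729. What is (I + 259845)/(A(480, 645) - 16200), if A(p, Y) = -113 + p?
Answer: 41884/15833 ≈ 2.6454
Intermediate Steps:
(I + 259845)/(A(480, 645) - 16200) = (-301729 + 259845)/((-113 + 480) - 16200) = -41884/(367 - 16200) = -41884/(-15833) = -41884*(-1/15833) = 41884/15833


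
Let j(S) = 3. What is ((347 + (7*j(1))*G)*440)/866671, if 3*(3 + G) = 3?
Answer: 134200/866671 ≈ 0.15485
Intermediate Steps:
G = -2 (G = -3 + (⅓)*3 = -3 + 1 = -2)
((347 + (7*j(1))*G)*440)/866671 = ((347 + (7*3)*(-2))*440)/866671 = ((347 + 21*(-2))*440)*(1/866671) = ((347 - 42)*440)*(1/866671) = (305*440)*(1/866671) = 134200*(1/866671) = 134200/866671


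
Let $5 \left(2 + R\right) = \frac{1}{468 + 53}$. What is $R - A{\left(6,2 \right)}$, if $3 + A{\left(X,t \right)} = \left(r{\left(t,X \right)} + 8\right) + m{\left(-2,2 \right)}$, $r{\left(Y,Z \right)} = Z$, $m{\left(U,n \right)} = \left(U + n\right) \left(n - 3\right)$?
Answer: $- \frac{33864}{2605} \approx -13.0$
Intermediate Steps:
$m{\left(U,n \right)} = \left(-3 + n\right) \left(U + n\right)$ ($m{\left(U,n \right)} = \left(U + n\right) \left(-3 + n\right) = \left(-3 + n\right) \left(U + n\right)$)
$A{\left(X,t \right)} = 5 + X$ ($A{\left(X,t \right)} = -3 + \left(\left(X + 8\right) - \left(4 - 4\right)\right) = -3 + \left(\left(8 + X\right) + \left(4 + 6 - 6 - 4\right)\right) = -3 + \left(\left(8 + X\right) + 0\right) = -3 + \left(8 + X\right) = 5 + X$)
$R = - \frac{5209}{2605}$ ($R = -2 + \frac{1}{5 \left(468 + 53\right)} = -2 + \frac{1}{5 \cdot 521} = -2 + \frac{1}{5} \cdot \frac{1}{521} = -2 + \frac{1}{2605} = - \frac{5209}{2605} \approx -1.9996$)
$R - A{\left(6,2 \right)} = - \frac{5209}{2605} - \left(5 + 6\right) = - \frac{5209}{2605} - 11 = - \frac{33864}{2605}$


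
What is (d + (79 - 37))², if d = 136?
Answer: 31684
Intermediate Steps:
(d + (79 - 37))² = (136 + (79 - 37))² = (136 + 42)² = 178² = 31684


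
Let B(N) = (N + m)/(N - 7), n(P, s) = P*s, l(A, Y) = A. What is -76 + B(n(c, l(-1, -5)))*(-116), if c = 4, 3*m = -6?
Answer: -1532/11 ≈ -139.27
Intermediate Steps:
m = -2 (m = (1/3)*(-6) = -2)
B(N) = (-2 + N)/(-7 + N) (B(N) = (N - 2)/(N - 7) = (-2 + N)/(-7 + N))
-76 + B(n(c, l(-1, -5)))*(-116) = -76 + ((-2 + 4*(-1))/(-7 + 4*(-1)))*(-116) = -76 + ((-2 - 4)/(-7 - 4))*(-116) = -76 + (-6/(-11))*(-116) = -76 - 1/11*(-6)*(-116) = -76 + (6/11)*(-116) = -76 - 696/11 = -1532/11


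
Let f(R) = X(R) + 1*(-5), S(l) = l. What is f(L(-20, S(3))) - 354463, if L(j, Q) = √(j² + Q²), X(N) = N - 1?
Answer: -354469 + √409 ≈ -3.5445e+5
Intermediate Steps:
X(N) = -1 + N
L(j, Q) = √(Q² + j²)
f(R) = -6 + R (f(R) = (-1 + R) + 1*(-5) = (-1 + R) - 5 = -6 + R)
f(L(-20, S(3))) - 354463 = (-6 + √(3² + (-20)²)) - 354463 = (-6 + √(9 + 400)) - 354463 = (-6 + √409) - 354463 = -354469 + √409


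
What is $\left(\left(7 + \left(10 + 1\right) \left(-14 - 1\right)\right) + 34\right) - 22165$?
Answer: $-22289$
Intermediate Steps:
$\left(\left(7 + \left(10 + 1\right) \left(-14 - 1\right)\right) + 34\right) - 22165 = \left(\left(7 + 11 \left(-15\right)\right) + 34\right) - 22165 = \left(\left(7 - 165\right) + 34\right) - 22165 = \left(-158 + 34\right) - 22165 = -124 - 22165 = -22289$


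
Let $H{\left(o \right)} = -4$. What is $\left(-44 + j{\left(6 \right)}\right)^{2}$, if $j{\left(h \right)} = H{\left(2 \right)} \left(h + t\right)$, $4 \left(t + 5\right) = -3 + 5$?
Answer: $2500$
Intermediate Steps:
$t = - \frac{9}{2}$ ($t = -5 + \frac{-3 + 5}{4} = -5 + \frac{1}{4} \cdot 2 = -5 + \frac{1}{2} = - \frac{9}{2} \approx -4.5$)
$j{\left(h \right)} = 18 - 4 h$ ($j{\left(h \right)} = - 4 \left(h - \frac{9}{2}\right) = - 4 \left(- \frac{9}{2} + h\right) = 18 - 4 h$)
$\left(-44 + j{\left(6 \right)}\right)^{2} = \left(-44 + \left(18 - 24\right)\right)^{2} = \left(-44 - 6\right)^{2} = \left(-50\right)^{2} = 2500$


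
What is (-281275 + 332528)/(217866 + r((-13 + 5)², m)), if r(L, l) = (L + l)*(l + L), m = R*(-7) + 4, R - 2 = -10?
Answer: 51253/233242 ≈ 0.21974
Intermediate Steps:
R = -8 (R = 2 - 10 = -8)
m = 60 (m = -8*(-7) + 4 = 56 + 4 = 60)
r(L, l) = (L + l)² (r(L, l) = (L + l)*(L + l) = (L + l)²)
(-281275 + 332528)/(217866 + r((-13 + 5)², m)) = (-281275 + 332528)/(217866 + ((-13 + 5)² + 60)²) = 51253/(217866 + ((-8)² + 60)²) = 51253/(217866 + (64 + 60)²) = 51253/(217866 + 124²) = 51253/(217866 + 15376) = 51253/233242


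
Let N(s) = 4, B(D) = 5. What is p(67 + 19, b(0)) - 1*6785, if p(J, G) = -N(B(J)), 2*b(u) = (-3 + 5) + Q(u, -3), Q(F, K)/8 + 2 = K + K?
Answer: -6789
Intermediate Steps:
Q(F, K) = -16 + 16*K (Q(F, K) = -16 + 8*(K + K) = -16 + 8*(2*K) = -16 + 16*K)
b(u) = -31 (b(u) = ((-3 + 5) + (-16 + 16*(-3)))/2 = (2 + (-16 - 48))/2 = (2 - 64)/2 = (½)*(-62) = -31)
p(J, G) = -4 (p(J, G) = -1*4 = -4)
p(67 + 19, b(0)) - 1*6785 = -4 - 1*6785 = -4 - 6785 = -6789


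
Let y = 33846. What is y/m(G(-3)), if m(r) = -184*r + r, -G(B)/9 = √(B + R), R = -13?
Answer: -5641*I/1098 ≈ -5.1375*I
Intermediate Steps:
G(B) = -9*√(-13 + B) (G(B) = -9*√(B - 13) = -9*√(-13 + B))
m(r) = -183*r
y/m(G(-3)) = 33846/((-(-1647)*√(-13 - 3))) = 33846/((-(-1647)*√(-16))) = 33846/((-(-1647)*4*I)) = 33846/((-(-6588)*I)) = 33846/((6588*I)) = 33846*(-I/6588) = -5641*I/1098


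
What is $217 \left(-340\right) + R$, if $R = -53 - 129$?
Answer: $-73962$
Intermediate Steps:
$R = -182$ ($R = -53 - 129 = -182$)
$217 \left(-340\right) + R = 217 \left(-340\right) - 182 = -73780 - 182 = -73962$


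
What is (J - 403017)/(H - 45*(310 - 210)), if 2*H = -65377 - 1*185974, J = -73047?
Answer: 952128/260351 ≈ 3.6571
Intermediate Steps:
H = -251351/2 (H = (-65377 - 1*185974)/2 = (-65377 - 185974)/2 = (½)*(-251351) = -251351/2 ≈ -1.2568e+5)
(J - 403017)/(H - 45*(310 - 210)) = (-73047 - 403017)/(-251351/2 - 45*(310 - 210)) = -476064/(-251351/2 - 45*100) = -476064/(-251351/2 - 4500) = -476064/(-260351/2) = -476064*(-2/260351) = 952128/260351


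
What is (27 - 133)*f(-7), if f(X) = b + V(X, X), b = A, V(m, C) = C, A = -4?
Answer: 1166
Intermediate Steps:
b = -4
f(X) = -4 + X
(27 - 133)*f(-7) = (27 - 133)*(-4 - 7) = -106*(-11) = 1166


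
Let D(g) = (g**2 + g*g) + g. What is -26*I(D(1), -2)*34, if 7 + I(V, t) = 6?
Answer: 884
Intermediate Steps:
D(g) = g + 2*g**2 (D(g) = (g**2 + g**2) + g = 2*g**2 + g = g + 2*g**2)
I(V, t) = -1 (I(V, t) = -7 + 6 = -1)
-26*I(D(1), -2)*34 = -26*(-1)*34 = 26*34 = 884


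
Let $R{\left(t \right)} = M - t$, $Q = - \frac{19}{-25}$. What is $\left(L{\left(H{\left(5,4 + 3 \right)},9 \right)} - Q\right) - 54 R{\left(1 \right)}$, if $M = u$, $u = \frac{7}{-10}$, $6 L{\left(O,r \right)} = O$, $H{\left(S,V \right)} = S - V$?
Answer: $\frac{6803}{75} \approx 90.707$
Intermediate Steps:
$L{\left(O,r \right)} = \frac{O}{6}$
$u = - \frac{7}{10}$ ($u = 7 \left(- \frac{1}{10}\right) = - \frac{7}{10} \approx -0.7$)
$Q = \frac{19}{25}$ ($Q = \left(-19\right) \left(- \frac{1}{25}\right) = \frac{19}{25} \approx 0.76$)
$M = - \frac{7}{10} \approx -0.7$
$R{\left(t \right)} = - \frac{7}{10} - t$
$\left(L{\left(H{\left(5,4 + 3 \right)},9 \right)} - Q\right) - 54 R{\left(1 \right)} = \left(\frac{5 - \left(4 + 3\right)}{6} - \frac{19}{25}\right) - 54 \left(- \frac{7}{10} - 1\right) = \left(\frac{5 - 7}{6} - \frac{19}{25}\right) - 54 \left(- \frac{7}{10} - 1\right) = \left(\frac{5 - 7}{6} - \frac{19}{25}\right) - - \frac{459}{5} = \left(\frac{1}{6} \left(-2\right) - \frac{19}{25}\right) + \frac{459}{5} = \left(- \frac{1}{3} - \frac{19}{25}\right) + \frac{459}{5} = - \frac{82}{75} + \frac{459}{5} = \frac{6803}{75}$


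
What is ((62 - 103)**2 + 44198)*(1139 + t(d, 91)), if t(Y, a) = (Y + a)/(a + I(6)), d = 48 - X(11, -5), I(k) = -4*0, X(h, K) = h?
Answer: 4761184983/91 ≈ 5.2321e+7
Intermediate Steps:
I(k) = 0
d = 37 (d = 48 - 1*11 = 48 - 11 = 37)
t(Y, a) = (Y + a)/a (t(Y, a) = (Y + a)/(a + 0) = (Y + a)/a)
((62 - 103)**2 + 44198)*(1139 + t(d, 91)) = ((62 - 103)**2 + 44198)*(1139 + (37 + 91)/91) = ((-41)**2 + 44198)*(1139 + (1/91)*128) = (1681 + 44198)*(1139 + 128/91) = 45879*(103777/91) = 4761184983/91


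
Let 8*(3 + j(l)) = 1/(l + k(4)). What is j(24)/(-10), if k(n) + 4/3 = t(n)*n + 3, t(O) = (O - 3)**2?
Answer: 2133/7120 ≈ 0.29958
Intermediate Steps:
t(O) = (-3 + O)**2
k(n) = 5/3 + n*(-3 + n)**2 (k(n) = -4/3 + ((-3 + n)**2*n + 3) = -4/3 + (n*(-3 + n)**2 + 3) = -4/3 + (3 + n*(-3 + n)**2) = 5/3 + n*(-3 + n)**2)
j(l) = -3 + 1/(8*(17/3 + l)) (j(l) = -3 + 1/(8*(l + (5/3 + 4*(-3 + 4)**2))) = -3 + 1/(8*(l + (5/3 + 4*1**2))) = -3 + 1/(8*(l + (5/3 + 4*1))) = -3 + 1/(8*(l + (5/3 + 4))) = -3 + 1/(8*(l + 17/3)) = -3 + 1/(8*(17/3 + l)))
j(24)/(-10) = (9*(-45 - 8*24)/(8*(17 + 3*24)))/(-10) = (9*(-45 - 192)/(8*(17 + 72)))*(-1/10) = ((9/8)*(-237)/89)*(-1/10) = ((9/8)*(1/89)*(-237))*(-1/10) = -2133/712*(-1/10) = 2133/7120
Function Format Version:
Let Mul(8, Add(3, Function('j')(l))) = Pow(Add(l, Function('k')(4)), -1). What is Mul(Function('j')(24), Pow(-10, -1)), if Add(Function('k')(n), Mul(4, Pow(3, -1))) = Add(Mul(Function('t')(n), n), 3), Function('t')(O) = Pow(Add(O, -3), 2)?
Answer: Rational(2133, 7120) ≈ 0.29958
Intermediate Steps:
Function('t')(O) = Pow(Add(-3, O), 2)
Function('k')(n) = Add(Rational(5, 3), Mul(n, Pow(Add(-3, n), 2))) (Function('k')(n) = Add(Rational(-4, 3), Add(Mul(Pow(Add(-3, n), 2), n), 3)) = Add(Rational(-4, 3), Add(Mul(n, Pow(Add(-3, n), 2)), 3)) = Add(Rational(-4, 3), Add(3, Mul(n, Pow(Add(-3, n), 2)))) = Add(Rational(5, 3), Mul(n, Pow(Add(-3, n), 2))))
Function('j')(l) = Add(-3, Mul(Rational(1, 8), Pow(Add(Rational(17, 3), l), -1))) (Function('j')(l) = Add(-3, Mul(Rational(1, 8), Pow(Add(l, Add(Rational(5, 3), Mul(4, Pow(Add(-3, 4), 2)))), -1))) = Add(-3, Mul(Rational(1, 8), Pow(Add(l, Add(Rational(5, 3), Mul(4, Pow(1, 2)))), -1))) = Add(-3, Mul(Rational(1, 8), Pow(Add(l, Add(Rational(5, 3), Mul(4, 1))), -1))) = Add(-3, Mul(Rational(1, 8), Pow(Add(l, Add(Rational(5, 3), 4)), -1))) = Add(-3, Mul(Rational(1, 8), Pow(Add(l, Rational(17, 3)), -1))) = Add(-3, Mul(Rational(1, 8), Pow(Add(Rational(17, 3), l), -1))))
Mul(Function('j')(24), Pow(-10, -1)) = Mul(Mul(Rational(9, 8), Pow(Add(17, Mul(3, 24)), -1), Add(-45, Mul(-8, 24))), Pow(-10, -1)) = Mul(Mul(Rational(9, 8), Pow(Add(17, 72), -1), Add(-45, -192)), Rational(-1, 10)) = Mul(Mul(Rational(9, 8), Pow(89, -1), -237), Rational(-1, 10)) = Mul(Mul(Rational(9, 8), Rational(1, 89), -237), Rational(-1, 10)) = Mul(Rational(-2133, 712), Rational(-1, 10)) = Rational(2133, 7120)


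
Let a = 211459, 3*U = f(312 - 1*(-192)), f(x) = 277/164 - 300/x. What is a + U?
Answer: 2184798155/10332 ≈ 2.1146e+5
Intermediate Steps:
f(x) = 277/164 - 300/x (f(x) = 277*(1/164) - 300/x = 277/164 - 300/x)
U = 3767/10332 (U = (277/164 - 300/(312 - 1*(-192)))/3 = (277/164 - 300/(312 + 192))/3 = (277/164 - 300/504)/3 = (277/164 - 300*1/504)/3 = (277/164 - 25/42)/3 = (⅓)*(3767/3444) = 3767/10332 ≈ 0.36460)
a + U = 211459 + 3767/10332 = 2184798155/10332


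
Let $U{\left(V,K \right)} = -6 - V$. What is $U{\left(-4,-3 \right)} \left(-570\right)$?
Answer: $1140$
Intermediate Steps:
$U{\left(-4,-3 \right)} \left(-570\right) = \left(-6 - -4\right) \left(-570\right) = \left(-6 + 4\right) \left(-570\right) = \left(-2\right) \left(-570\right) = 1140$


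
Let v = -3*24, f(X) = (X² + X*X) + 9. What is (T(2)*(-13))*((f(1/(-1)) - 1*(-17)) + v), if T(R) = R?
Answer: 1144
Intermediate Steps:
f(X) = 9 + 2*X² (f(X) = (X² + X²) + 9 = 2*X² + 9 = 9 + 2*X²)
v = -72
(T(2)*(-13))*((f(1/(-1)) - 1*(-17)) + v) = (2*(-13))*(((9 + 2*(1/(-1))²) - 1*(-17)) - 72) = -26*(((9 + 2*(-1)²) + 17) - 72) = -26*(((9 + 2*1) + 17) - 72) = -26*(((9 + 2) + 17) - 72) = -26*((11 + 17) - 72) = -26*(28 - 72) = -26*(-44) = 1144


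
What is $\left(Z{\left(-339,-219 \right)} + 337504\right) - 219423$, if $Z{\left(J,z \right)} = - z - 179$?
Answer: $118121$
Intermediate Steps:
$Z{\left(J,z \right)} = -179 - z$ ($Z{\left(J,z \right)} = - z - 179 = -179 - z$)
$\left(Z{\left(-339,-219 \right)} + 337504\right) - 219423 = \left(\left(-179 - -219\right) + 337504\right) - 219423 = \left(\left(-179 + 219\right) + 337504\right) - 219423 = \left(40 + 337504\right) - 219423 = 337544 - 219423 = 118121$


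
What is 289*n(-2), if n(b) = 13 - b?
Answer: 4335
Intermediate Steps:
289*n(-2) = 289*(13 - 1*(-2)) = 289*(13 + 2) = 289*15 = 4335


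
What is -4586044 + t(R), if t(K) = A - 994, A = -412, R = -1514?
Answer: -4587450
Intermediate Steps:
t(K) = -1406 (t(K) = -412 - 994 = -1406)
-4586044 + t(R) = -4586044 - 1406 = -4587450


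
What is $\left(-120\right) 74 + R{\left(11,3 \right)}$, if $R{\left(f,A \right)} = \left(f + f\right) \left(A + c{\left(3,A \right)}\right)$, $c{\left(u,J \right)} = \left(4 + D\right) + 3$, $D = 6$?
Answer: $-8528$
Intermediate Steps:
$c{\left(u,J \right)} = 13$ ($c{\left(u,J \right)} = \left(4 + 6\right) + 3 = 10 + 3 = 13$)
$R{\left(f,A \right)} = 2 f \left(13 + A\right)$ ($R{\left(f,A \right)} = \left(f + f\right) \left(A + 13\right) = 2 f \left(13 + A\right)$)
$\left(-120\right) 74 + R{\left(11,3 \right)} = \left(-120\right) 74 + 2 \cdot 11 \left(13 + 3\right) = -8880 + 2 \cdot 11 \cdot 16 = -8880 + 352 = -8528$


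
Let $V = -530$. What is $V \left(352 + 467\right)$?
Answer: $-434070$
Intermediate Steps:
$V \left(352 + 467\right) = - 530 \left(352 + 467\right) = \left(-530\right) 819 = -434070$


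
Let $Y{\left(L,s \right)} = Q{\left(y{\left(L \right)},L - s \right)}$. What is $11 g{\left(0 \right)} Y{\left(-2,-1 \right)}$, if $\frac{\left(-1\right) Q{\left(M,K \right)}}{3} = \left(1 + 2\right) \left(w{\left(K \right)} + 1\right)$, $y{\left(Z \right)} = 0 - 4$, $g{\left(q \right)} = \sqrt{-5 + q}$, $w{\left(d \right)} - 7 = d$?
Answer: $- 693 i \sqrt{5} \approx - 1549.6 i$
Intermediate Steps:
$w{\left(d \right)} = 7 + d$
$y{\left(Z \right)} = -4$
$Q{\left(M,K \right)} = -72 - 9 K$ ($Q{\left(M,K \right)} = - 3 \left(1 + 2\right) \left(\left(7 + K\right) + 1\right) = - 3 \cdot 3 \left(8 + K\right) = - 3 \left(24 + 3 K\right) = -72 - 9 K$)
$Y{\left(L,s \right)} = -72 - 9 L + 9 s$ ($Y{\left(L,s \right)} = -72 - 9 \left(L - s\right) = -72 - \left(- 9 s + 9 L\right) = -72 - 9 L + 9 s$)
$11 g{\left(0 \right)} Y{\left(-2,-1 \right)} = 11 \sqrt{-5 + 0} \left(-72 - -18 + 9 \left(-1\right)\right) = 11 \sqrt{-5} \left(-72 + 18 - 9\right) = 11 i \sqrt{5} \left(-63\right) = - 693 i \sqrt{5}$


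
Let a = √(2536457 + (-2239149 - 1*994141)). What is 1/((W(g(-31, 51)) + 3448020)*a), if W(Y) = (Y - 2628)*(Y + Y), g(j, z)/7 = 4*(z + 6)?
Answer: -I*√696833/107225874708 ≈ -7.7851e-9*I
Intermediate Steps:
g(j, z) = 168 + 28*z (g(j, z) = 7*(4*(z + 6)) = 7*(4*(6 + z)) = 7*(24 + 4*z) = 168 + 28*z)
W(Y) = 2*Y*(-2628 + Y) (W(Y) = (-2628 + Y)*(2*Y) = 2*Y*(-2628 + Y))
a = I*√696833 (a = √(2536457 + (-2239149 - 994141)) = √(2536457 - 3233290) = √(-696833) = I*√696833 ≈ 834.77*I)
1/((W(g(-31, 51)) + 3448020)*a) = 1/((2*(168 + 28*51)*(-2628 + (168 + 28*51)) + 3448020)*((I*√696833))) = (-I*√696833/696833)/(2*(168 + 1428)*(-2628 + (168 + 1428)) + 3448020) = (-I*√696833/696833)/(2*1596*(-2628 + 1596) + 3448020) = (-I*√696833/696833)/(2*1596*(-1032) + 3448020) = (-I*√696833/696833)/(-3294144 + 3448020) = (-I*√696833/696833)/153876 = -I*√696833/107225874708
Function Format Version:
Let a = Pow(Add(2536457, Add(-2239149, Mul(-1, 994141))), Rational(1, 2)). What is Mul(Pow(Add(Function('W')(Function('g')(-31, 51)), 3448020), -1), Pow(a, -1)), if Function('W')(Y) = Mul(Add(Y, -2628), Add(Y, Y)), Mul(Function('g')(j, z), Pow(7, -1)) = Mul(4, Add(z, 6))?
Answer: Mul(Rational(-1, 107225874708), I, Pow(696833, Rational(1, 2))) ≈ Mul(-7.7851e-9, I)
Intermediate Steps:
Function('g')(j, z) = Add(168, Mul(28, z)) (Function('g')(j, z) = Mul(7, Mul(4, Add(z, 6))) = Mul(7, Mul(4, Add(6, z))) = Mul(7, Add(24, Mul(4, z))) = Add(168, Mul(28, z)))
Function('W')(Y) = Mul(2, Y, Add(-2628, Y)) (Function('W')(Y) = Mul(Add(-2628, Y), Mul(2, Y)) = Mul(2, Y, Add(-2628, Y)))
a = Mul(I, Pow(696833, Rational(1, 2))) (a = Pow(Add(2536457, Add(-2239149, -994141)), Rational(1, 2)) = Pow(Add(2536457, -3233290), Rational(1, 2)) = Pow(-696833, Rational(1, 2)) = Mul(I, Pow(696833, Rational(1, 2))) ≈ Mul(834.77, I))
Mul(Pow(Add(Function('W')(Function('g')(-31, 51)), 3448020), -1), Pow(a, -1)) = Mul(Pow(Add(Mul(2, Add(168, Mul(28, 51)), Add(-2628, Add(168, Mul(28, 51)))), 3448020), -1), Pow(Mul(I, Pow(696833, Rational(1, 2))), -1)) = Mul(Pow(Add(Mul(2, Add(168, 1428), Add(-2628, Add(168, 1428))), 3448020), -1), Mul(Rational(-1, 696833), I, Pow(696833, Rational(1, 2)))) = Mul(Pow(Add(Mul(2, 1596, Add(-2628, 1596)), 3448020), -1), Mul(Rational(-1, 696833), I, Pow(696833, Rational(1, 2)))) = Mul(Pow(Add(Mul(2, 1596, -1032), 3448020), -1), Mul(Rational(-1, 696833), I, Pow(696833, Rational(1, 2)))) = Mul(Pow(Add(-3294144, 3448020), -1), Mul(Rational(-1, 696833), I, Pow(696833, Rational(1, 2)))) = Mul(Pow(153876, -1), Mul(Rational(-1, 696833), I, Pow(696833, Rational(1, 2)))) = Mul(Rational(1, 153876), Mul(Rational(-1, 696833), I, Pow(696833, Rational(1, 2)))) = Mul(Rational(-1, 107225874708), I, Pow(696833, Rational(1, 2)))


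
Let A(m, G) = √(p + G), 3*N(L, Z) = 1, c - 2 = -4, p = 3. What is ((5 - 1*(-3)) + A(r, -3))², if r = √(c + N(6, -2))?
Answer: 64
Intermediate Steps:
c = -2 (c = 2 - 4 = -2)
N(L, Z) = ⅓ (N(L, Z) = (⅓)*1 = ⅓)
r = I*√15/3 (r = √(-2 + ⅓) = √(-5/3) = I*√15/3 ≈ 1.291*I)
A(m, G) = √(3 + G)
((5 - 1*(-3)) + A(r, -3))² = ((5 - 1*(-3)) + √(3 - 3))² = ((5 + 3) + √0)² = (8 + 0)² = 8² = 64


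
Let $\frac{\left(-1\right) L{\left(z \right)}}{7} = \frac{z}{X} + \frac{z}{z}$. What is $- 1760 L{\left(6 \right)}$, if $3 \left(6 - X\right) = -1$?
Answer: $\frac{455840}{19} \approx 23992.0$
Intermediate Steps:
$X = \frac{19}{3}$ ($X = 6 - - \frac{1}{3} = 6 + \frac{1}{3} = \frac{19}{3} \approx 6.3333$)
$L{\left(z \right)} = -7 - \frac{21 z}{19}$ ($L{\left(z \right)} = - 7 \left(\frac{z}{\frac{19}{3}} + \frac{z}{z}\right) = - 7 \left(z \frac{3}{19} + 1\right) = - 7 \left(\frac{3 z}{19} + 1\right) = - 7 \left(1 + \frac{3 z}{19}\right) = -7 - \frac{21 z}{19}$)
$- 1760 L{\left(6 \right)} = - 1760 \left(-7 - \frac{126}{19}\right) = \left(-1760\right) \left(- \frac{259}{19}\right) = \frac{455840}{19}$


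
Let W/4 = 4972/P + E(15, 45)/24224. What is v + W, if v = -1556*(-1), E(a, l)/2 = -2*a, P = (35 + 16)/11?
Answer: 451358971/77214 ≈ 5845.6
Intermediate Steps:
P = 51/11 (P = (1/11)*51 = 51/11 ≈ 4.6364)
E(a, l) = -4*a (E(a, l) = 2*(-2*a) = -4*a)
W = 331213987/77214 (W = 4*(4972/(51/11) - 4*15/24224) = 4*(4972*(11/51) - 60*1/24224) = 4*(54692/51 - 15/6056) = 4*(331213987/308856) = 331213987/77214 ≈ 4289.6)
v = 1556
v + W = 1556 + 331213987/77214 = 451358971/77214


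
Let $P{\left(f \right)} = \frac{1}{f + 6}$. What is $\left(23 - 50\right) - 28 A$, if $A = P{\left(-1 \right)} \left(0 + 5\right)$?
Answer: $-55$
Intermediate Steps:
$P{\left(f \right)} = \frac{1}{6 + f}$
$A = 1$ ($A = \frac{0 + 5}{6 - 1} = \frac{1}{5} \cdot 5 = 1$)
$\left(23 - 50\right) - 28 A = \left(23 - 50\right) - 28 = -27 - 28 = -55$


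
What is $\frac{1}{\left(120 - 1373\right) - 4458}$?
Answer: $- \frac{1}{5711} \approx -0.0001751$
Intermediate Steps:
$\frac{1}{\left(120 - 1373\right) - 4458} = \frac{1}{-1253 - 4458} = \frac{1}{-5711} = - \frac{1}{5711}$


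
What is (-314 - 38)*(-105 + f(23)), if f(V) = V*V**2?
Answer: -4245824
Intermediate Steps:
f(V) = V**3
(-314 - 38)*(-105 + f(23)) = (-314 - 38)*(-105 + 23**3) = -352*(-105 + 12167) = -352*12062 = -4245824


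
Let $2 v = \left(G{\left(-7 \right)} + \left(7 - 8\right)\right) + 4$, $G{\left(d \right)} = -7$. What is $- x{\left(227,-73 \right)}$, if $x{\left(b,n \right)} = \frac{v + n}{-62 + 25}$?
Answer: $- \frac{75}{37} \approx -2.027$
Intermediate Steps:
$v = -2$ ($v = \frac{\left(-7 + \left(7 - 8\right)\right) + 4}{2} = \frac{\left(-7 - 1\right) + 4}{2} = \frac{-8 + 4}{2} = \frac{1}{2} \left(-4\right) = -2$)
$x{\left(b,n \right)} = \frac{2}{37} - \frac{n}{37}$ ($x{\left(b,n \right)} = \frac{-2 + n}{-62 + 25} = \frac{-2 + n}{-37} = \left(-2 + n\right) \left(- \frac{1}{37}\right) = \frac{2}{37} - \frac{n}{37}$)
$- x{\left(227,-73 \right)} = - (\frac{2}{37} - - \frac{73}{37}) = - (\frac{2}{37} + \frac{73}{37}) = \left(-1\right) \frac{75}{37} = - \frac{75}{37}$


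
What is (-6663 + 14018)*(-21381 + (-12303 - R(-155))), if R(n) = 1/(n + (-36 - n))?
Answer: -8918842165/36 ≈ -2.4775e+8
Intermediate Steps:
R(n) = -1/36 (R(n) = 1/(-36) = -1/36)
(-6663 + 14018)*(-21381 + (-12303 - R(-155))) = (-6663 + 14018)*(-21381 + (-12303 - 1*(-1/36))) = 7355*(-21381 + (-12303 + 1/36)) = 7355*(-21381 - 442907/36) = 7355*(-1212623/36) = -8918842165/36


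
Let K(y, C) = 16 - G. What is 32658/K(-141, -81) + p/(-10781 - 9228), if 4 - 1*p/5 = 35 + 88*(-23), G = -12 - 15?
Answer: 653025427/860387 ≈ 758.99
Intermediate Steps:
G = -27
K(y, C) = 43 (K(y, C) = 16 - 1*(-27) = 16 + 27 = 43)
p = 9965 (p = 20 - 5*(35 + 88*(-23)) = 20 - 5*(35 - 2024) = 20 - 5*(-1989) = 20 + 9945 = 9965)
32658/K(-141, -81) + p/(-10781 - 9228) = 32658/43 + 9965/(-10781 - 9228) = 32658*(1/43) + 9965/(-20009) = 32658/43 + 9965*(-1/20009) = 32658/43 - 9965/20009 = 653025427/860387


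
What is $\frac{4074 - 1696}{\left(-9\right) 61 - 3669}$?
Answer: $- \frac{1189}{2109} \approx -0.56377$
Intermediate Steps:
$\frac{4074 - 1696}{\left(-9\right) 61 - 3669} = \frac{2378}{-549 - 3669} = \frac{2378}{-4218} = 2378 \left(- \frac{1}{4218}\right) = - \frac{1189}{2109}$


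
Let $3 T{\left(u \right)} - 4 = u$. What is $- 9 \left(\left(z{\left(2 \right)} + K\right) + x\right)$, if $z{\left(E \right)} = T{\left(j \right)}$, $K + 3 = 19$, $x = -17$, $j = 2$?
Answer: $-9$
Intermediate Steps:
$K = 16$ ($K = -3 + 19 = 16$)
$T{\left(u \right)} = \frac{4}{3} + \frac{u}{3}$
$z{\left(E \right)} = 2$ ($z{\left(E \right)} = \frac{4}{3} + \frac{1}{3} \cdot 2 = \frac{4}{3} + \frac{2}{3} = 2$)
$- 9 \left(\left(z{\left(2 \right)} + K\right) + x\right) = - 9 \left(\left(2 + 16\right) - 17\right) = - 9 \left(18 - 17\right) = \left(-9\right) 1 = -9$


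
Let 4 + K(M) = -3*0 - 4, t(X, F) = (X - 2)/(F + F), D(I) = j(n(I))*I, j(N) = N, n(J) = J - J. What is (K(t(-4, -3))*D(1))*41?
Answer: 0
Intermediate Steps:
n(J) = 0
D(I) = 0 (D(I) = 0*I = 0)
t(X, F) = (-2 + X)/(2*F) (t(X, F) = (-2 + X)/((2*F)) = (-2 + X)*(1/(2*F)) = (-2 + X)/(2*F))
K(M) = -8 (K(M) = -4 + (-3*0 - 4) = -4 + (0 - 4) = -4 - 4 = -8)
(K(t(-4, -3))*D(1))*41 = -8*0*41 = 0*41 = 0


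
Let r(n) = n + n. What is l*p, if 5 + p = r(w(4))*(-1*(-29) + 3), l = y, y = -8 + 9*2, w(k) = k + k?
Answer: 5070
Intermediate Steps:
w(k) = 2*k
r(n) = 2*n
y = 10 (y = -8 + 18 = 10)
l = 10
p = 507 (p = -5 + (2*(2*4))*(-1*(-29) + 3) = -5 + (2*8)*(29 + 3) = -5 + 16*32 = -5 + 512 = 507)
l*p = 10*507 = 5070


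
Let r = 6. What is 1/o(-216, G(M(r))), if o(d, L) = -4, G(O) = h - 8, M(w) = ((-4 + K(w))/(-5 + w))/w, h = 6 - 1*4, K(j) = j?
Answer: -¼ ≈ -0.25000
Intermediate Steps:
h = 2 (h = 6 - 4 = 2)
M(w) = (-4 + w)/(w*(-5 + w)) (M(w) = ((-4 + w)/(-5 + w))/w = (-4 + w)/(w*(-5 + w)))
G(O) = -6 (G(O) = 2 - 8 = -6)
1/o(-216, G(M(r))) = 1/(-4) = -¼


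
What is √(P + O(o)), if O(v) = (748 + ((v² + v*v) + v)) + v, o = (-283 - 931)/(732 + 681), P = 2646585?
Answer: √5285582517305/1413 ≈ 1627.1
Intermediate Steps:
o = -1214/1413 ≈ -0.85917
O(v) = 748 + 2*v + 2*v² (O(v) = (748 + ((v² + v²) + v)) + v = (748 + (2*v² + v)) + v = (748 + (v + 2*v²)) + v = (748 + v + 2*v²) + v = 748 + 2*v + 2*v²)
√(P + O(o)) = √(2646585 + (748 + 2*(-1214/1413) + 2*(-1214/1413)²)) = √(2646585 + (748 - 2428/1413 + 2*(1473796/1996569))) = √(2646585 + (748 - 2428/1413 + 2947592/1996569)) = √(2646585 + 1492950440/1996569) = √(5285582517305/1996569) = √5285582517305/1413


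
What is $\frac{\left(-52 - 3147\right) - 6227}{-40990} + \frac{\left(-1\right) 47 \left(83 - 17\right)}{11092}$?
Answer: $- \frac{120201}{2418410} \approx -0.049702$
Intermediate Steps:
$\frac{\left(-52 - 3147\right) - 6227}{-40990} + \frac{\left(-1\right) 47 \left(83 - 17\right)}{11092} = \left(-3199 - 6227\right) \left(- \frac{1}{40990}\right) + - 47 \cdot 66 \cdot \frac{1}{11092} = \left(-9426\right) \left(- \frac{1}{40990}\right) + \left(-1\right) 3102 \cdot \frac{1}{11092} = \frac{4713}{20495} - \frac{33}{118} = - \frac{120201}{2418410}$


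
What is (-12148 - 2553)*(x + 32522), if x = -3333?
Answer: -429107489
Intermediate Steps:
(-12148 - 2553)*(x + 32522) = (-12148 - 2553)*(-3333 + 32522) = -14701*29189 = -429107489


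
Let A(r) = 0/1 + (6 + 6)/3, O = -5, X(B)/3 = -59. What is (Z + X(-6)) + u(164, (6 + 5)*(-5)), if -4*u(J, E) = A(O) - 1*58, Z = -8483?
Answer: -17293/2 ≈ -8646.5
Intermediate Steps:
X(B) = -177 (X(B) = 3*(-59) = -177)
A(r) = 4 (A(r) = 0*1 + 12*(1/3) = 0 + 4 = 4)
u(J, E) = 27/2 (u(J, E) = -(4 - 1*58)/4 = -(4 - 58)/4 = -1/4*(-54) = 27/2)
(Z + X(-6)) + u(164, (6 + 5)*(-5)) = (-8483 - 177) + 27/2 = -8660 + 27/2 = -17293/2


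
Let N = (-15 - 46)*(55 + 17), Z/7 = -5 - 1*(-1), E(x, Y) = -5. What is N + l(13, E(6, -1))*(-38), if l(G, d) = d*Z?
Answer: -9712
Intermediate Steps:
Z = -28 (Z = 7*(-5 - 1*(-1)) = 7*(-5 + 1) = 7*(-4) = -28)
l(G, d) = -28*d (l(G, d) = d*(-28) = -28*d)
N = -4392 (N = -61*72 = -4392)
N + l(13, E(6, -1))*(-38) = -4392 - 28*(-5)*(-38) = -4392 + 140*(-38) = -4392 - 5320 = -9712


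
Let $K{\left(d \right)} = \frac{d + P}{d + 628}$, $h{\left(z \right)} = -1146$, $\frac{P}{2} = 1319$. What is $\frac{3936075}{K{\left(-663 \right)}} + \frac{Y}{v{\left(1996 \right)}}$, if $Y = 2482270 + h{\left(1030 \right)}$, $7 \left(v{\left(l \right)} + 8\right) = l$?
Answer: $- \frac{2329579532}{38315} \approx -60801.0$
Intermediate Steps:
$P = 2638$ ($P = 2 \cdot 1319 = 2638$)
$K{\left(d \right)} = \frac{2638 + d}{628 + d}$ ($K{\left(d \right)} = \frac{d + 2638}{d + 628} = \frac{2638 + d}{628 + d}$)
$v{\left(l \right)} = -8 + \frac{l}{7}$
$Y = 2481124$ ($Y = 2482270 - 1146 = 2481124$)
$\frac{3936075}{K{\left(-663 \right)}} + \frac{Y}{v{\left(1996 \right)}} = \frac{3936075}{\frac{1}{628 - 663} \left(2638 - 663\right)} + \frac{2481124}{-8 + \frac{1}{7} \cdot 1996} = \frac{3936075}{\frac{1}{-35} \cdot 1975} + \frac{2481124}{-8 + \frac{1996}{7}} = \frac{3936075}{\left(- \frac{1}{35}\right) 1975} + \frac{2481124}{\frac{1940}{7}} = \frac{3936075}{- \frac{395}{7}} + 2481124 \cdot \frac{7}{1940} = 3936075 \left(- \frac{7}{395}\right) + \frac{4341967}{485} = - \frac{5510505}{79} + \frac{4341967}{485} = - \frac{2329579532}{38315}$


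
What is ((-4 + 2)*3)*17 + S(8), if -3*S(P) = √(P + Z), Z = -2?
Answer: -102 - √6/3 ≈ -102.82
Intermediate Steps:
S(P) = -√(-2 + P)/3 (S(P) = -√(P - 2)/3 = -√(-2 + P)/3)
((-4 + 2)*3)*17 + S(8) = ((-4 + 2)*3)*17 - √(-2 + 8)/3 = -2*3*17 - √6/3 = -6*17 - √6/3 = -102 - √6/3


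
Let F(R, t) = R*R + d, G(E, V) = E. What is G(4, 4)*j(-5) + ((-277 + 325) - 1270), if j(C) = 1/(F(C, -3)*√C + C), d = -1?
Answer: -709986/581 - 96*I*√5/2905 ≈ -1222.0 - 0.073894*I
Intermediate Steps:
F(R, t) = -1 + R² (F(R, t) = R*R - 1 = R² - 1 = -1 + R²)
j(C) = 1/(C + √C*(-1 + C²)) (j(C) = 1/((-1 + C²)*√C + C) = 1/(√C*(-1 + C²) + C) = 1/(C + √C*(-1 + C²)))
G(4, 4)*j(-5) + ((-277 + 325) - 1270) = 4/(-5 + √(-5)*(-1 + (-5)²)) + ((-277 + 325) - 1270) = 4/(-5 + (I*√5)*(-1 + 25)) + (48 - 1270) = 4/(-5 + (I*√5)*24) - 1222 = 4/(-5 + 24*I*√5) - 1222 = -1222 + 4/(-5 + 24*I*√5)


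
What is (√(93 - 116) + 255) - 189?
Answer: 66 + I*√23 ≈ 66.0 + 4.7958*I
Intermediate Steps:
(√(93 - 116) + 255) - 189 = (√(-23) + 255) - 189 = (I*√23 + 255) - 189 = (255 + I*√23) - 189 = 66 + I*√23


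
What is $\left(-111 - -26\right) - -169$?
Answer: $84$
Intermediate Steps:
$\left(-111 - -26\right) - -169 = \left(-111 + 26\right) + 169 = -85 + 169 = 84$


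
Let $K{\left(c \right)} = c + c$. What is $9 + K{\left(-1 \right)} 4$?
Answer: $1$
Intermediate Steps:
$K{\left(c \right)} = 2 c$
$9 + K{\left(-1 \right)} 4 = 9 + 2 \left(-1\right) 4 = 9 - 8 = 1$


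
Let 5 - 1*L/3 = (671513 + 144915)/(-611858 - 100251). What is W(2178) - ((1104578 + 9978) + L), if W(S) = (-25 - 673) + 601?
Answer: -793767564096/712109 ≈ -1.1147e+6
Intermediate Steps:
W(S) = -97 (W(S) = -698 + 601 = -97)
L = 13130919/712109 (L = 15 - 3*(671513 + 144915)/(-611858 - 100251) = 15 - 2449284/(-712109) = 15 - 2449284*(-1)/712109 = 15 - 3*(-816428/712109) = 15 + 2449284/712109 = 13130919/712109 ≈ 18.439)
W(2178) - ((1104578 + 9978) + L) = -97 - ((1104578 + 9978) + 13130919/712109) = -97 - (1114556 + 13130919/712109) = -97 - 1*793698489523/712109 = -97 - 793698489523/712109 = -793767564096/712109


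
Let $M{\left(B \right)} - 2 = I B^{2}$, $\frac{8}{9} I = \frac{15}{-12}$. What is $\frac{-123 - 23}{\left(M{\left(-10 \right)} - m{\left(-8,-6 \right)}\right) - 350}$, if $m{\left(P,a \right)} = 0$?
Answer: $\frac{1168}{3909} \approx 0.2988$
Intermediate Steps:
$I = - \frac{45}{32}$ ($I = \frac{9 \frac{15}{-12}}{8} = \frac{9 \cdot 15 \left(- \frac{1}{12}\right)}{8} = \frac{9}{8} \left(- \frac{5}{4}\right) = - \frac{45}{32} \approx -1.4063$)
$M{\left(B \right)} = 2 - \frac{45 B^{2}}{32}$
$\frac{-123 - 23}{\left(M{\left(-10 \right)} - m{\left(-8,-6 \right)}\right) - 350} = \frac{-123 - 23}{\left(\left(2 - \frac{45 \left(-10\right)^{2}}{32}\right) - 0\right) - 350} = - \frac{146}{\left(\left(2 - \frac{1125}{8}\right) + 0\right) - 350} = - \frac{146}{\left(- \frac{1109}{8} + 0\right) - 350} = - \frac{146}{- \frac{1109}{8} - 350} = - \frac{146}{- \frac{3909}{8}} = \left(-146\right) \left(- \frac{8}{3909}\right) = \frac{1168}{3909}$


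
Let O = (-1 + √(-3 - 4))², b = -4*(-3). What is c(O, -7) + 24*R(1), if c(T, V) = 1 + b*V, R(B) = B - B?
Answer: -83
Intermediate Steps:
b = 12
R(B) = 0
O = (-1 + I*√7)² (O = (-1 + √(-7))² = (-1 + I*√7)² ≈ -6.0 - 5.2915*I)
c(T, V) = 1 + 12*V
c(O, -7) + 24*R(1) = (1 + 12*(-7)) + 24*0 = (1 - 84) + 0 = -83 + 0 = -83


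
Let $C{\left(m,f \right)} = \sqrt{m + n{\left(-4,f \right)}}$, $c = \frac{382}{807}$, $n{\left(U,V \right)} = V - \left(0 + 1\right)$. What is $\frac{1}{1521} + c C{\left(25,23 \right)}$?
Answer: $\frac{1}{1521} + \frac{382 \sqrt{47}}{807} \approx 3.2458$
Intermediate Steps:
$n{\left(U,V \right)} = -1 + V$ ($n{\left(U,V \right)} = V - 1 = -1 + V$)
$c = \frac{382}{807}$ ($c = 382 \cdot \frac{1}{807} = \frac{382}{807} \approx 0.47336$)
$C{\left(m,f \right)} = \sqrt{-1 + f + m}$ ($C{\left(m,f \right)} = \sqrt{m + \left(-1 + f\right)} = \sqrt{-1 + f + m}$)
$\frac{1}{1521} + c C{\left(25,23 \right)} = \frac{1}{1521} + \frac{382 \sqrt{-1 + 23 + 25}}{807} = \frac{1}{1521} + \frac{382 \sqrt{47}}{807}$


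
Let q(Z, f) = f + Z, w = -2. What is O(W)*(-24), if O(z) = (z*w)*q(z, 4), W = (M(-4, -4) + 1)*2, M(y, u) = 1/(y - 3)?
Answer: 23040/49 ≈ 470.20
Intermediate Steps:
q(Z, f) = Z + f
M(y, u) = 1/(-3 + y)
W = 12/7 (W = (1/(-3 - 4) + 1)*2 = (1/(-7) + 1)*2 = (-⅐ + 1)*2 = (6/7)*2 = 12/7 ≈ 1.7143)
O(z) = -2*z*(4 + z) (O(z) = (z*(-2))*(z + 4) = (-2*z)*(4 + z) = -2*z*(4 + z))
O(W)*(-24) = -2*12/7*(4 + 12/7)*(-24) = -2*12/7*40/7*(-24) = -960/49*(-24) = 23040/49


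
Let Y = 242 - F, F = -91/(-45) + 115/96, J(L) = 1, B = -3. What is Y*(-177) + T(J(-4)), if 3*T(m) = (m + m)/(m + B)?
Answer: -6762299/160 ≈ -42264.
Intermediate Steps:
F = 4637/1440 (F = -91*(-1/45) + 115*(1/96) = 91/45 + 115/96 = 4637/1440 ≈ 3.2201)
Y = 343843/1440 (Y = 242 - 1*4637/1440 = 242 - 4637/1440 = 343843/1440 ≈ 238.78)
T(m) = 2*m/(3*(-3 + m)) (T(m) = ((m + m)/(m - 3))/3 = ((2*m)/(-3 + m))/3 = (2*m/(-3 + m))/3 = 2*m/(3*(-3 + m)))
Y*(-177) + T(J(-4)) = (343843/1440)*(-177) + (2/3)*1/(-3 + 1) = -20286737/480 + (2/3)*1/(-2) = -20286737/480 + (2/3)*1*(-1/2) = -20286737/480 - 1/3 = -6762299/160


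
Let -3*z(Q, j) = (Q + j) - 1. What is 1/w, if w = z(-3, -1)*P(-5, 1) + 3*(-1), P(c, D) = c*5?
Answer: -3/134 ≈ -0.022388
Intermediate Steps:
P(c, D) = 5*c
z(Q, j) = 1/3 - Q/3 - j/3 (z(Q, j) = -((Q + j) - 1)/3 = -(-1 + Q + j)/3 = 1/3 - Q/3 - j/3)
w = -134/3 (w = (1/3 - 1/3*(-3) - 1/3*(-1))*(5*(-5)) + 3*(-1) = (1/3 + 1 + 1/3)*(-25) - 3 = (5/3)*(-25) - 3 = -125/3 - 3 = -134/3 ≈ -44.667)
1/w = 1/(-134/3) = -3/134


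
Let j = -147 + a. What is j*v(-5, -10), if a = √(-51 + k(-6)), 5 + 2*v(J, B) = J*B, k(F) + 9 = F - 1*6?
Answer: -6615/2 + 135*I*√2 ≈ -3307.5 + 190.92*I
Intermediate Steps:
k(F) = -15 + F (k(F) = -9 + (F - 1*6) = -9 + (F - 6) = -9 + (-6 + F) = -15 + F)
v(J, B) = -5/2 + B*J/2 (v(J, B) = -5/2 + (J*B)/2 = -5/2 + (B*J)/2 = -5/2 + B*J/2)
a = 6*I*√2 (a = √(-51 + (-15 - 6)) = √(-51 - 21) = √(-72) = 6*I*√2 ≈ 8.4853*I)
j = -147 + 6*I*√2 ≈ -147.0 + 8.4853*I
j*v(-5, -10) = (-147 + 6*I*√2)*(-5/2 + (½)*(-10)*(-5)) = (-147 + 6*I*√2)*(-5/2 + 25) = (-147 + 6*I*√2)*(45/2) = -6615/2 + 135*I*√2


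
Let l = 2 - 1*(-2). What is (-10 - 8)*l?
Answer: -72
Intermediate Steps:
l = 4 (l = 2 + 2 = 4)
(-10 - 8)*l = (-10 - 8)*4 = -18*4 = -72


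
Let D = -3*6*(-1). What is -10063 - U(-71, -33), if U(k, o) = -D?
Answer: -10045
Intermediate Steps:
D = 18 (D = -18*(-1) = 18)
U(k, o) = -18 (U(k, o) = -1*18 = -18)
-10063 - U(-71, -33) = -10063 - 1*(-18) = -10063 + 18 = -10045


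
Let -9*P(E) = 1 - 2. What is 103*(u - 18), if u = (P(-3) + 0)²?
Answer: -150071/81 ≈ -1852.7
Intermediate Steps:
P(E) = ⅑ (P(E) = -(1 - 2)/9 = -⅑*(-1) = ⅑)
u = 1/81 (u = (⅑ + 0)² = (⅑)² = 1/81 ≈ 0.012346)
103*(u - 18) = 103*(1/81 - 18) = 103*(-1457/81) = -150071/81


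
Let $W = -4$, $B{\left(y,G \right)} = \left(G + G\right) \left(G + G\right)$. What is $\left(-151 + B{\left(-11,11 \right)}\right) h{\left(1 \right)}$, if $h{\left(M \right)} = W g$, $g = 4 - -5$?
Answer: $-11988$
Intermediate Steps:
$B{\left(y,G \right)} = 4 G^{2}$ ($B{\left(y,G \right)} = 2 G 2 G = 4 G^{2}$)
$g = 9$ ($g = 4 + 5 = 9$)
$h{\left(M \right)} = -36$ ($h{\left(M \right)} = \left(-4\right) 9 = -36$)
$\left(-151 + B{\left(-11,11 \right)}\right) h{\left(1 \right)} = \left(-151 + 4 \cdot 11^{2}\right) \left(-36\right) = \left(-151 + 4 \cdot 121\right) \left(-36\right) = \left(-151 + 484\right) \left(-36\right) = 333 \left(-36\right) = -11988$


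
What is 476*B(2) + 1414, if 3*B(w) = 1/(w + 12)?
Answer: 4276/3 ≈ 1425.3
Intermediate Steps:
B(w) = 1/(3*(12 + w)) (B(w) = 1/(3*(w + 12)) = 1/(3*(12 + w)))
476*B(2) + 1414 = 476*(1/(3*(12 + 2))) + 1414 = 476*((⅓)/14) + 1414 = 476*((⅓)*(1/14)) + 1414 = 476*(1/42) + 1414 = 34/3 + 1414 = 4276/3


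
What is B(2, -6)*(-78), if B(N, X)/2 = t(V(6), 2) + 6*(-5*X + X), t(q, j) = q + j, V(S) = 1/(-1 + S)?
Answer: -114036/5 ≈ -22807.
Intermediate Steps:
t(q, j) = j + q
B(N, X) = 22/5 - 48*X (B(N, X) = 2*((2 + 1/(-1 + 6)) + 6*(-5*X + X)) = 2*((2 + 1/5) + 6*(-4*X)) = 2*((2 + 1/5) - 24*X) = 2*(11/5 - 24*X) = 22/5 - 48*X)
B(2, -6)*(-78) = (22/5 - 48*(-6))*(-78) = (22/5 + 288)*(-78) = (1462/5)*(-78) = -114036/5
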